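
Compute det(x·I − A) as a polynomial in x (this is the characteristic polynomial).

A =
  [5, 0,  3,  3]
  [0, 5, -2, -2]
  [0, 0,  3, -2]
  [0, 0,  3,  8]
x^4 - 21*x^3 + 165*x^2 - 575*x + 750

Expanding det(x·I − A) (e.g. by cofactor expansion or by noting that A is similar to its Jordan form J, which has the same characteristic polynomial as A) gives
  χ_A(x) = x^4 - 21*x^3 + 165*x^2 - 575*x + 750
which factors as (x - 6)*(x - 5)^3. The eigenvalues (with algebraic multiplicities) are λ = 5 with multiplicity 3, λ = 6 with multiplicity 1.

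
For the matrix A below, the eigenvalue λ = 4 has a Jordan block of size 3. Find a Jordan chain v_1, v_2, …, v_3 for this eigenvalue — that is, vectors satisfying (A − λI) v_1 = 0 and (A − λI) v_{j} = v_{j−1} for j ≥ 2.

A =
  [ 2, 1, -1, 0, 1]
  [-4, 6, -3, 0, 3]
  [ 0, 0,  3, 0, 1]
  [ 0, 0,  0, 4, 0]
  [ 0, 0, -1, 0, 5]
A Jordan chain for λ = 4 of length 3:
v_1 = (-1, -2, 0, 0, 0)ᵀ
v_2 = (-1, -3, -1, 0, -1)ᵀ
v_3 = (0, 0, 1, 0, 0)ᵀ

Let N = A − (4)·I. We want v_3 with N^3 v_3 = 0 but N^2 v_3 ≠ 0; then v_{j-1} := N · v_j for j = 3, …, 2.

Pick v_3 = (0, 0, 1, 0, 0)ᵀ.
Then v_2 = N · v_3 = (-1, -3, -1, 0, -1)ᵀ.
Then v_1 = N · v_2 = (-1, -2, 0, 0, 0)ᵀ.

Sanity check: (A − (4)·I) v_1 = (0, 0, 0, 0, 0)ᵀ = 0. ✓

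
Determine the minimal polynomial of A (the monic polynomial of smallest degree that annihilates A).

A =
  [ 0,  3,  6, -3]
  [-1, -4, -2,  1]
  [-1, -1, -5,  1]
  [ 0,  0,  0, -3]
x^2 + 6*x + 9

The characteristic polynomial is χ_A(x) = (x + 3)^4, so the eigenvalues are known. The minimal polynomial is
  m_A(x) = Π_λ (x − λ)^{k_λ}
where k_λ is the size of the *largest* Jordan block for λ (equivalently, the smallest k with (A − λI)^k v = 0 for every generalised eigenvector v of λ).

  λ = -3: largest Jordan block has size 2, contributing (x + 3)^2

So m_A(x) = (x + 3)^2 = x^2 + 6*x + 9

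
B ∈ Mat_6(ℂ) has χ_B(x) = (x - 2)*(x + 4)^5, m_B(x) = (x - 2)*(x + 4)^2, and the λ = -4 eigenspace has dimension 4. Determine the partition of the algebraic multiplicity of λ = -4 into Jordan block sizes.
Block sizes for λ = -4: [2, 1, 1, 1]

Step 1 — from the characteristic polynomial, algebraic multiplicity of λ = -4 is 5. From dim ker(B − (-4)·I) = 4, there are exactly 4 Jordan blocks for λ = -4.
Step 2 — from the minimal polynomial, the factor (x + 4)^2 tells us the largest block for λ = -4 has size 2.
Step 3 — with total size 5, 4 blocks, and largest block 2, the block sizes (in nonincreasing order) are [2, 1, 1, 1].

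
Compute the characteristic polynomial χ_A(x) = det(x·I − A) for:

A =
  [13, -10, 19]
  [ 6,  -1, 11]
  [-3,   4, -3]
x^3 - 9*x^2 + 24*x - 16

Expanding det(x·I − A) (e.g. by cofactor expansion or by noting that A is similar to its Jordan form J, which has the same characteristic polynomial as A) gives
  χ_A(x) = x^3 - 9*x^2 + 24*x - 16
which factors as (x - 4)^2*(x - 1). The eigenvalues (with algebraic multiplicities) are λ = 1 with multiplicity 1, λ = 4 with multiplicity 2.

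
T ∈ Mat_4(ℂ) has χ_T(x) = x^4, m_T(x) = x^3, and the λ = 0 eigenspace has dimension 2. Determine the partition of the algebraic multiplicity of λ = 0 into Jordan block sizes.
Block sizes for λ = 0: [3, 1]

Step 1 — from the characteristic polynomial, algebraic multiplicity of λ = 0 is 4. From dim ker(T − (0)·I) = 2, there are exactly 2 Jordan blocks for λ = 0.
Step 2 — from the minimal polynomial, the factor (x − 0)^3 tells us the largest block for λ = 0 has size 3.
Step 3 — with total size 4, 2 blocks, and largest block 3, the block sizes (in nonincreasing order) are [3, 1].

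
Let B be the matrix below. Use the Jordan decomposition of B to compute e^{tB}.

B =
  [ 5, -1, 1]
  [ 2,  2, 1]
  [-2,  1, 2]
e^{tB} =
  [2*t*exp(3*t) + exp(3*t), -t*exp(3*t), t*exp(3*t)]
  [2*t*exp(3*t), -t*exp(3*t) + exp(3*t), t*exp(3*t)]
  [-2*t*exp(3*t), t*exp(3*t), -t*exp(3*t) + exp(3*t)]

Strategy: write B = P · J · P⁻¹ where J is a Jordan canonical form, so e^{tB} = P · e^{tJ} · P⁻¹, and e^{tJ} can be computed block-by-block.

B has Jordan form
J =
  [3, 1, 0]
  [0, 3, 0]
  [0, 0, 3]
(up to reordering of blocks).

Per-block formulas:
  For a 2×2 Jordan block J_2(3): exp(t · J_2(3)) = e^(3t)·(I + t·N), where N is the 2×2 nilpotent shift.
  For a 1×1 block at λ = 3: exp(t · [3]) = [e^(3t)].

After assembling e^{tJ} and conjugating by P, we get:

e^{tB} =
  [2*t*exp(3*t) + exp(3*t), -t*exp(3*t), t*exp(3*t)]
  [2*t*exp(3*t), -t*exp(3*t) + exp(3*t), t*exp(3*t)]
  [-2*t*exp(3*t), t*exp(3*t), -t*exp(3*t) + exp(3*t)]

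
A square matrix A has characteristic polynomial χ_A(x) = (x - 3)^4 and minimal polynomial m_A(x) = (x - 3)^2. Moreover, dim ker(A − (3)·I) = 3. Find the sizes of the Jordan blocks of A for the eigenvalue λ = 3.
Block sizes for λ = 3: [2, 1, 1]

Step 1 — from the characteristic polynomial, algebraic multiplicity of λ = 3 is 4. From dim ker(A − (3)·I) = 3, there are exactly 3 Jordan blocks for λ = 3.
Step 2 — from the minimal polynomial, the factor (x − 3)^2 tells us the largest block for λ = 3 has size 2.
Step 3 — with total size 4, 3 blocks, and largest block 2, the block sizes (in nonincreasing order) are [2, 1, 1].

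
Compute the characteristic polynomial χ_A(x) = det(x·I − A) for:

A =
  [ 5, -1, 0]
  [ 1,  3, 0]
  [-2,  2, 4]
x^3 - 12*x^2 + 48*x - 64

Expanding det(x·I − A) (e.g. by cofactor expansion or by noting that A is similar to its Jordan form J, which has the same characteristic polynomial as A) gives
  χ_A(x) = x^3 - 12*x^2 + 48*x - 64
which factors as (x - 4)^3. The eigenvalues (with algebraic multiplicities) are λ = 4 with multiplicity 3.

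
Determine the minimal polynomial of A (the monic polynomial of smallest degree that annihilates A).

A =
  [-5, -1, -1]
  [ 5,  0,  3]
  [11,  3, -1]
x^3 + 6*x^2 + 12*x + 8

The characteristic polynomial is χ_A(x) = (x + 2)^3, so the eigenvalues are known. The minimal polynomial is
  m_A(x) = Π_λ (x − λ)^{k_λ}
where k_λ is the size of the *largest* Jordan block for λ (equivalently, the smallest k with (A − λI)^k v = 0 for every generalised eigenvector v of λ).

  λ = -2: largest Jordan block has size 3, contributing (x + 2)^3

So m_A(x) = (x + 2)^3 = x^3 + 6*x^2 + 12*x + 8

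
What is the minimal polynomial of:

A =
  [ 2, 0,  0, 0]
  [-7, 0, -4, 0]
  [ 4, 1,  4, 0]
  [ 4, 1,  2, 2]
x^3 - 6*x^2 + 12*x - 8

The characteristic polynomial is χ_A(x) = (x - 2)^4, so the eigenvalues are known. The minimal polynomial is
  m_A(x) = Π_λ (x − λ)^{k_λ}
where k_λ is the size of the *largest* Jordan block for λ (equivalently, the smallest k with (A − λI)^k v = 0 for every generalised eigenvector v of λ).

  λ = 2: largest Jordan block has size 3, contributing (x − 2)^3

So m_A(x) = (x - 2)^3 = x^3 - 6*x^2 + 12*x - 8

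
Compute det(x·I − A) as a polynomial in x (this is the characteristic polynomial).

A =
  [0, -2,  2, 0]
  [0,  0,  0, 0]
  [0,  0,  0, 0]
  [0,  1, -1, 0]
x^4

Expanding det(x·I − A) (e.g. by cofactor expansion or by noting that A is similar to its Jordan form J, which has the same characteristic polynomial as A) gives
  χ_A(x) = x^4
which factors as x^4. The eigenvalues (with algebraic multiplicities) are λ = 0 with multiplicity 4.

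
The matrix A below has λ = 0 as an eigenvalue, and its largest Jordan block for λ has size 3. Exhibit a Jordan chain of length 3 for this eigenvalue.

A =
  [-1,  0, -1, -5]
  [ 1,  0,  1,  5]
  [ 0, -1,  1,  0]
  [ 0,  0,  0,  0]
A Jordan chain for λ = 0 of length 3:
v_1 = (1, -1, -1, 0)ᵀ
v_2 = (-1, 1, 0, 0)ᵀ
v_3 = (1, 0, 0, 0)ᵀ

Let N = A − (0)·I. We want v_3 with N^3 v_3 = 0 but N^2 v_3 ≠ 0; then v_{j-1} := N · v_j for j = 3, …, 2.

Pick v_3 = (1, 0, 0, 0)ᵀ.
Then v_2 = N · v_3 = (-1, 1, 0, 0)ᵀ.
Then v_1 = N · v_2 = (1, -1, -1, 0)ᵀ.

Sanity check: (A − (0)·I) v_1 = (0, 0, 0, 0)ᵀ = 0. ✓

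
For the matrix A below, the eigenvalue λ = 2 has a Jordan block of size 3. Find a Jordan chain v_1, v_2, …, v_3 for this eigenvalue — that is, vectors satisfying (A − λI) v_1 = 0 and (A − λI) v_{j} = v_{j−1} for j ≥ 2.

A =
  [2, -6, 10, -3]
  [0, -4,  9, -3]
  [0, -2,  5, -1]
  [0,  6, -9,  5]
A Jordan chain for λ = 2 of length 3:
v_1 = (-2, 0, 0, 0)ᵀ
v_2 = (-6, -6, -2, 6)ᵀ
v_3 = (0, 1, 0, 0)ᵀ

Let N = A − (2)·I. We want v_3 with N^3 v_3 = 0 but N^2 v_3 ≠ 0; then v_{j-1} := N · v_j for j = 3, …, 2.

Pick v_3 = (0, 1, 0, 0)ᵀ.
Then v_2 = N · v_3 = (-6, -6, -2, 6)ᵀ.
Then v_1 = N · v_2 = (-2, 0, 0, 0)ᵀ.

Sanity check: (A − (2)·I) v_1 = (0, 0, 0, 0)ᵀ = 0. ✓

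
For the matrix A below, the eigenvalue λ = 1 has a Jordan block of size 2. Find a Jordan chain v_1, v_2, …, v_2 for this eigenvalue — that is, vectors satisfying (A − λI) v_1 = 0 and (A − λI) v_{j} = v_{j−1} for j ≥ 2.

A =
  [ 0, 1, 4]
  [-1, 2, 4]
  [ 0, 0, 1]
A Jordan chain for λ = 1 of length 2:
v_1 = (-1, -1, 0)ᵀ
v_2 = (1, 0, 0)ᵀ

Let N = A − (1)·I. We want v_2 with N^2 v_2 = 0 but N^1 v_2 ≠ 0; then v_{j-1} := N · v_j for j = 2, …, 2.

Pick v_2 = (1, 0, 0)ᵀ.
Then v_1 = N · v_2 = (-1, -1, 0)ᵀ.

Sanity check: (A − (1)·I) v_1 = (0, 0, 0)ᵀ = 0. ✓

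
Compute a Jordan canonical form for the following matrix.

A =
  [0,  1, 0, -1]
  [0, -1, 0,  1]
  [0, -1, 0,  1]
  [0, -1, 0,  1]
J_2(0) ⊕ J_1(0) ⊕ J_1(0)

The characteristic polynomial is
  det(x·I − A) = x^4

Eigenvalues and multiplicities (the geometric multiplicity of λ is n − rank(A − λI), which equals the number of Jordan blocks for λ):
  λ = 0: algebraic multiplicity = 4, geometric multiplicity = 3

Determining the block sizes for each eigenvalue:
  λ = 0: 3 blocks summing to 4 forces exactly one block of size 2 and the rest size 1 → block sizes [2, 1, 1]

Assembling the blocks gives a Jordan form
J =
  [0, 1, 0, 0]
  [0, 0, 0, 0]
  [0, 0, 0, 0]
  [0, 0, 0, 0]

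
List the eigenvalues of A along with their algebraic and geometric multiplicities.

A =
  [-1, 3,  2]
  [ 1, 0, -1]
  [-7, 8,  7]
λ = 2: alg = 3, geom = 1

Step 1 — factor the characteristic polynomial to read off the algebraic multiplicities:
  χ_A(x) = (x - 2)^3

Step 2 — compute geometric multiplicities via the rank-nullity identity g(λ) = n − rank(A − λI):
  rank(A − (2)·I) = 2, so dim ker(A − (2)·I) = n − 2 = 1

Summary:
  λ = 2: algebraic multiplicity = 3, geometric multiplicity = 1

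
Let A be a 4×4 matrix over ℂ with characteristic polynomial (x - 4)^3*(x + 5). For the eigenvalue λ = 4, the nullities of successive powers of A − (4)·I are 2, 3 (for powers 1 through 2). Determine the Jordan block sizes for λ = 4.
Block sizes for λ = 4: [2, 1]

From the dimensions of kernels of powers, the number of Jordan blocks of size at least j is d_j − d_{j−1} where d_j = dim ker(N^j) (with d_0 = 0). Computing the differences gives [2, 1].
The number of blocks of size exactly k is (#blocks of size ≥ k) − (#blocks of size ≥ k + 1), so the partition is: 1 block(s) of size 1, 1 block(s) of size 2.
In nonincreasing order the block sizes are [2, 1].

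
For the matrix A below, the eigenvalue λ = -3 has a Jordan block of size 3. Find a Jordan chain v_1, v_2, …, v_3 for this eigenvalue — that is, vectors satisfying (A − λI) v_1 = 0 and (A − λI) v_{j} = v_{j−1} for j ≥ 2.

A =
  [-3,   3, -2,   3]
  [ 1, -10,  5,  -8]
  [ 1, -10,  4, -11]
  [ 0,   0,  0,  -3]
A Jordan chain for λ = -3 of length 3:
v_1 = (1, -2, -3, 0)ᵀ
v_2 = (0, 1, 1, 0)ᵀ
v_3 = (1, 0, 0, 0)ᵀ

Let N = A − (-3)·I. We want v_3 with N^3 v_3 = 0 but N^2 v_3 ≠ 0; then v_{j-1} := N · v_j for j = 3, …, 2.

Pick v_3 = (1, 0, 0, 0)ᵀ.
Then v_2 = N · v_3 = (0, 1, 1, 0)ᵀ.
Then v_1 = N · v_2 = (1, -2, -3, 0)ᵀ.

Sanity check: (A − (-3)·I) v_1 = (0, 0, 0, 0)ᵀ = 0. ✓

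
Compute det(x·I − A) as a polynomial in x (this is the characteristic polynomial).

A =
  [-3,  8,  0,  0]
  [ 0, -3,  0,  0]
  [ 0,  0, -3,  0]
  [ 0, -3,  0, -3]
x^4 + 12*x^3 + 54*x^2 + 108*x + 81

Expanding det(x·I − A) (e.g. by cofactor expansion or by noting that A is similar to its Jordan form J, which has the same characteristic polynomial as A) gives
  χ_A(x) = x^4 + 12*x^3 + 54*x^2 + 108*x + 81
which factors as (x + 3)^4. The eigenvalues (with algebraic multiplicities) are λ = -3 with multiplicity 4.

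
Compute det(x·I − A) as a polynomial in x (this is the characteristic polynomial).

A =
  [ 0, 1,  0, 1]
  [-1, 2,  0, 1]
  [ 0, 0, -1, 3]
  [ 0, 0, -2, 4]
x^4 - 5*x^3 + 9*x^2 - 7*x + 2

Expanding det(x·I − A) (e.g. by cofactor expansion or by noting that A is similar to its Jordan form J, which has the same characteristic polynomial as A) gives
  χ_A(x) = x^4 - 5*x^3 + 9*x^2 - 7*x + 2
which factors as (x - 2)*(x - 1)^3. The eigenvalues (with algebraic multiplicities) are λ = 1 with multiplicity 3, λ = 2 with multiplicity 1.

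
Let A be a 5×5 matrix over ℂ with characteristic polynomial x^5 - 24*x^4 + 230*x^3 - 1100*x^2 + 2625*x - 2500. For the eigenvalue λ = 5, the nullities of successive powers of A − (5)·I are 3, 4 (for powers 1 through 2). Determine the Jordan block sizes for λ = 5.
Block sizes for λ = 5: [2, 1, 1]

From the dimensions of kernels of powers, the number of Jordan blocks of size at least j is d_j − d_{j−1} where d_j = dim ker(N^j) (with d_0 = 0). Computing the differences gives [3, 1].
The number of blocks of size exactly k is (#blocks of size ≥ k) − (#blocks of size ≥ k + 1), so the partition is: 2 block(s) of size 1, 1 block(s) of size 2.
In nonincreasing order the block sizes are [2, 1, 1].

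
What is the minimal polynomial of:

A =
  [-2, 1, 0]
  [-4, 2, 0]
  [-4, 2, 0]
x^2

The characteristic polynomial is χ_A(x) = x^3, so the eigenvalues are known. The minimal polynomial is
  m_A(x) = Π_λ (x − λ)^{k_λ}
where k_λ is the size of the *largest* Jordan block for λ (equivalently, the smallest k with (A − λI)^k v = 0 for every generalised eigenvector v of λ).

  λ = 0: largest Jordan block has size 2, contributing (x − 0)^2

So m_A(x) = x^2 = x^2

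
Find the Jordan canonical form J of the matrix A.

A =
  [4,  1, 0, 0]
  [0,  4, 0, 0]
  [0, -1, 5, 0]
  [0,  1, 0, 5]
J_2(4) ⊕ J_1(5) ⊕ J_1(5)

The characteristic polynomial is
  det(x·I − A) = x^4 - 18*x^3 + 121*x^2 - 360*x + 400 = (x - 5)^2*(x - 4)^2

Eigenvalues and multiplicities (the geometric multiplicity of λ is n − rank(A − λI), which equals the number of Jordan blocks for λ):
  λ = 4: algebraic multiplicity = 2, geometric multiplicity = 1
  λ = 5: algebraic multiplicity = 2, geometric multiplicity = 2

Determining the block sizes for each eigenvalue:
  λ = 4: one block (gm = 1), so the single block has size am = 2 → block sizes [2]
  λ = 5: gm = am = 2, so every block has size 1 → block sizes [1, 1]

Assembling the blocks gives a Jordan form
J =
  [4, 1, 0, 0]
  [0, 4, 0, 0]
  [0, 0, 5, 0]
  [0, 0, 0, 5]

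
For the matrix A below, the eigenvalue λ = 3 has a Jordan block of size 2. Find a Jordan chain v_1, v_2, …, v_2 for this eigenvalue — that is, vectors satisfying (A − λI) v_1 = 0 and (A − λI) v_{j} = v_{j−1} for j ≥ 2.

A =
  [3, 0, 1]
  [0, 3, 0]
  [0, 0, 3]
A Jordan chain for λ = 3 of length 2:
v_1 = (1, 0, 0)ᵀ
v_2 = (0, 0, 1)ᵀ

Let N = A − (3)·I. We want v_2 with N^2 v_2 = 0 but N^1 v_2 ≠ 0; then v_{j-1} := N · v_j for j = 2, …, 2.

Pick v_2 = (0, 0, 1)ᵀ.
Then v_1 = N · v_2 = (1, 0, 0)ᵀ.

Sanity check: (A − (3)·I) v_1 = (0, 0, 0)ᵀ = 0. ✓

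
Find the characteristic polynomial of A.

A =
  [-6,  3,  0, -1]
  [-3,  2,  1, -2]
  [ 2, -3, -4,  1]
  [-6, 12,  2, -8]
x^4 + 16*x^3 + 96*x^2 + 256*x + 256

Expanding det(x·I − A) (e.g. by cofactor expansion or by noting that A is similar to its Jordan form J, which has the same characteristic polynomial as A) gives
  χ_A(x) = x^4 + 16*x^3 + 96*x^2 + 256*x + 256
which factors as (x + 4)^4. The eigenvalues (with algebraic multiplicities) are λ = -4 with multiplicity 4.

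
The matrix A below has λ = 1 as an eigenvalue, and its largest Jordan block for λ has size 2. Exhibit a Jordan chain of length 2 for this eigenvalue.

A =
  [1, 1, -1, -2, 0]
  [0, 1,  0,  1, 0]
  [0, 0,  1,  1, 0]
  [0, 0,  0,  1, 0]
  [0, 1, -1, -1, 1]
A Jordan chain for λ = 1 of length 2:
v_1 = (1, 0, 0, 0, 1)ᵀ
v_2 = (0, 1, 0, 0, 0)ᵀ

Let N = A − (1)·I. We want v_2 with N^2 v_2 = 0 but N^1 v_2 ≠ 0; then v_{j-1} := N · v_j for j = 2, …, 2.

Pick v_2 = (0, 1, 0, 0, 0)ᵀ.
Then v_1 = N · v_2 = (1, 0, 0, 0, 1)ᵀ.

Sanity check: (A − (1)·I) v_1 = (0, 0, 0, 0, 0)ᵀ = 0. ✓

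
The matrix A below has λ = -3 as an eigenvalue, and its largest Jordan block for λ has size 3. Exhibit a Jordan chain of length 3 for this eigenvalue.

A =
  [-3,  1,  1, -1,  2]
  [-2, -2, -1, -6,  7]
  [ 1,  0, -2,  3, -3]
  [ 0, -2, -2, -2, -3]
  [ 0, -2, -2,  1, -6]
A Jordan chain for λ = -3 of length 3:
v_1 = (-1, -3, 1, 2, 2)ᵀ
v_2 = (0, -2, 1, 0, 0)ᵀ
v_3 = (1, 0, 0, 0, 0)ᵀ

Let N = A − (-3)·I. We want v_3 with N^3 v_3 = 0 but N^2 v_3 ≠ 0; then v_{j-1} := N · v_j for j = 3, …, 2.

Pick v_3 = (1, 0, 0, 0, 0)ᵀ.
Then v_2 = N · v_3 = (0, -2, 1, 0, 0)ᵀ.
Then v_1 = N · v_2 = (-1, -3, 1, 2, 2)ᵀ.

Sanity check: (A − (-3)·I) v_1 = (0, 0, 0, 0, 0)ᵀ = 0. ✓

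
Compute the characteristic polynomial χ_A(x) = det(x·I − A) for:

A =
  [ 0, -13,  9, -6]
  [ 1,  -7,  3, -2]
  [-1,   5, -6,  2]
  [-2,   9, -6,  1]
x^4 + 12*x^3 + 54*x^2 + 108*x + 81

Expanding det(x·I − A) (e.g. by cofactor expansion or by noting that A is similar to its Jordan form J, which has the same characteristic polynomial as A) gives
  χ_A(x) = x^4 + 12*x^3 + 54*x^2 + 108*x + 81
which factors as (x + 3)^4. The eigenvalues (with algebraic multiplicities) are λ = -3 with multiplicity 4.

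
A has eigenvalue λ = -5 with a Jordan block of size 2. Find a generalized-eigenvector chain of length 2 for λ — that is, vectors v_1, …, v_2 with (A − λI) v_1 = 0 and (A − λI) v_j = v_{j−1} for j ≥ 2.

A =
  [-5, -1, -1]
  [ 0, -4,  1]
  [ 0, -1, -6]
A Jordan chain for λ = -5 of length 2:
v_1 = (-1, 1, -1)ᵀ
v_2 = (0, 1, 0)ᵀ

Let N = A − (-5)·I. We want v_2 with N^2 v_2 = 0 but N^1 v_2 ≠ 0; then v_{j-1} := N · v_j for j = 2, …, 2.

Pick v_2 = (0, 1, 0)ᵀ.
Then v_1 = N · v_2 = (-1, 1, -1)ᵀ.

Sanity check: (A − (-5)·I) v_1 = (0, 0, 0)ᵀ = 0. ✓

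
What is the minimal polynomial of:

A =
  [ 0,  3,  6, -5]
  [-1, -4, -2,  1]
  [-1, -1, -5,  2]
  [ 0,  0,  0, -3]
x^2 + 6*x + 9

The characteristic polynomial is χ_A(x) = (x + 3)^4, so the eigenvalues are known. The minimal polynomial is
  m_A(x) = Π_λ (x − λ)^{k_λ}
where k_λ is the size of the *largest* Jordan block for λ (equivalently, the smallest k with (A − λI)^k v = 0 for every generalised eigenvector v of λ).

  λ = -3: largest Jordan block has size 2, contributing (x + 3)^2

So m_A(x) = (x + 3)^2 = x^2 + 6*x + 9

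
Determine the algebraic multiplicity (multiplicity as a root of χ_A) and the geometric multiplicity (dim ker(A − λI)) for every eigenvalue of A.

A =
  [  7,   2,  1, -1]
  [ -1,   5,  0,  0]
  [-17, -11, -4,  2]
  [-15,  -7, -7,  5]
λ = -2: alg = 1, geom = 1; λ = 5: alg = 3, geom = 1

Step 1 — factor the characteristic polynomial to read off the algebraic multiplicities:
  χ_A(x) = (x - 5)^3*(x + 2)

Step 2 — compute geometric multiplicities via the rank-nullity identity g(λ) = n − rank(A − λI):
  rank(A − (-2)·I) = 3, so dim ker(A − (-2)·I) = n − 3 = 1
  rank(A − (5)·I) = 3, so dim ker(A − (5)·I) = n − 3 = 1

Summary:
  λ = -2: algebraic multiplicity = 1, geometric multiplicity = 1
  λ = 5: algebraic multiplicity = 3, geometric multiplicity = 1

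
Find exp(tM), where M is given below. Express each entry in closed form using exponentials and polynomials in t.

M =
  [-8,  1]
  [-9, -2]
e^{tM} =
  [-3*t*exp(-5*t) + exp(-5*t), t*exp(-5*t)]
  [-9*t*exp(-5*t), 3*t*exp(-5*t) + exp(-5*t)]

Strategy: write M = P · J · P⁻¹ where J is a Jordan canonical form, so e^{tM} = P · e^{tJ} · P⁻¹, and e^{tJ} can be computed block-by-block.

M has Jordan form
J =
  [-5,  1]
  [ 0, -5]
(up to reordering of blocks).

Per-block formulas:
  For a 2×2 Jordan block J_2(-5): exp(t · J_2(-5)) = e^(-5t)·(I + t·N), where N is the 2×2 nilpotent shift.

After assembling e^{tJ} and conjugating by P, we get:

e^{tM} =
  [-3*t*exp(-5*t) + exp(-5*t), t*exp(-5*t)]
  [-9*t*exp(-5*t), 3*t*exp(-5*t) + exp(-5*t)]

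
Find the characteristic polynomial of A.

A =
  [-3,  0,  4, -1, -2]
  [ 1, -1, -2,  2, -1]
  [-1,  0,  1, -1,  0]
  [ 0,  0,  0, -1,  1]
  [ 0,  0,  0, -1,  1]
x^5 + 3*x^4 + 3*x^3 + x^2

Expanding det(x·I − A) (e.g. by cofactor expansion or by noting that A is similar to its Jordan form J, which has the same characteristic polynomial as A) gives
  χ_A(x) = x^5 + 3*x^4 + 3*x^3 + x^2
which factors as x^2*(x + 1)^3. The eigenvalues (with algebraic multiplicities) are λ = -1 with multiplicity 3, λ = 0 with multiplicity 2.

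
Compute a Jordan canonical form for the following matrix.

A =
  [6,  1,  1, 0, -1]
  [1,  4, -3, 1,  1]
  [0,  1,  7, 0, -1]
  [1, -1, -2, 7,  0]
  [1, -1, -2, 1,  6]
J_2(6) ⊕ J_2(6) ⊕ J_1(6)

The characteristic polynomial is
  det(x·I − A) = x^5 - 30*x^4 + 360*x^3 - 2160*x^2 + 6480*x - 7776 = (x - 6)^5

Eigenvalues and multiplicities (the geometric multiplicity of λ is n − rank(A − λI), which equals the number of Jordan blocks for λ):
  λ = 6: algebraic multiplicity = 5, geometric multiplicity = 3

Determining the block sizes for each eigenvalue:
  λ = 6: with am = 5 and gm = 3, the partition is not yet determined (e.g. several partitions of 5 into 3 parts exist). Let N = A − (6)·I. Computing rank(N^1) = 2, rank(N^2) = 0; the number of blocks of size ≥ j is rank(N^{j−1}) − rank(N^j), giving [3, 2]. So we have 2 block(s) of size 2, 1 block(s) of size 1 → block sizes [2, 2, 1]

Assembling the blocks gives a Jordan form
J =
  [6, 1, 0, 0, 0]
  [0, 6, 0, 0, 0]
  [0, 0, 6, 1, 0]
  [0, 0, 0, 6, 0]
  [0, 0, 0, 0, 6]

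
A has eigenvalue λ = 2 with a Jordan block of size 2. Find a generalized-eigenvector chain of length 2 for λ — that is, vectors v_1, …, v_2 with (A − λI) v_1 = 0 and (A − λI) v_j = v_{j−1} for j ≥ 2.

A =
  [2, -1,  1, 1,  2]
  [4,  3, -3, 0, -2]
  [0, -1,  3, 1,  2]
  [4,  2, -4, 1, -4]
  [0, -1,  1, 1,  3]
A Jordan chain for λ = 2 of length 2:
v_1 = (1, -1, 1, -2, 0)ᵀ
v_2 = (0, 1, 0, 0, 1)ᵀ

Let N = A − (2)·I. We want v_2 with N^2 v_2 = 0 but N^1 v_2 ≠ 0; then v_{j-1} := N · v_j for j = 2, …, 2.

Pick v_2 = (0, 1, 0, 0, 1)ᵀ.
Then v_1 = N · v_2 = (1, -1, 1, -2, 0)ᵀ.

Sanity check: (A − (2)·I) v_1 = (0, 0, 0, 0, 0)ᵀ = 0. ✓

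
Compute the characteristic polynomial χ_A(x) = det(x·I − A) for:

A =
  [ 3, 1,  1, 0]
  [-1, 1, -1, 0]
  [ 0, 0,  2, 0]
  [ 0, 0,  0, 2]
x^4 - 8*x^3 + 24*x^2 - 32*x + 16

Expanding det(x·I − A) (e.g. by cofactor expansion or by noting that A is similar to its Jordan form J, which has the same characteristic polynomial as A) gives
  χ_A(x) = x^4 - 8*x^3 + 24*x^2 - 32*x + 16
which factors as (x - 2)^4. The eigenvalues (with algebraic multiplicities) are λ = 2 with multiplicity 4.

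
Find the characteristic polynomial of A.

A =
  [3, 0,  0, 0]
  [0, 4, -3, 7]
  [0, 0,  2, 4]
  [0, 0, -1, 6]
x^4 - 15*x^3 + 84*x^2 - 208*x + 192

Expanding det(x·I − A) (e.g. by cofactor expansion or by noting that A is similar to its Jordan form J, which has the same characteristic polynomial as A) gives
  χ_A(x) = x^4 - 15*x^3 + 84*x^2 - 208*x + 192
which factors as (x - 4)^3*(x - 3). The eigenvalues (with algebraic multiplicities) are λ = 3 with multiplicity 1, λ = 4 with multiplicity 3.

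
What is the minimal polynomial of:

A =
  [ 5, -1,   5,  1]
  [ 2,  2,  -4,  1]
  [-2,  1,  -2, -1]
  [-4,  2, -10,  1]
x^3 - 3*x^2

The characteristic polynomial is χ_A(x) = x^2*(x - 3)^2, so the eigenvalues are known. The minimal polynomial is
  m_A(x) = Π_λ (x − λ)^{k_λ}
where k_λ is the size of the *largest* Jordan block for λ (equivalently, the smallest k with (A − λI)^k v = 0 for every generalised eigenvector v of λ).

  λ = 0: largest Jordan block has size 2, contributing (x − 0)^2
  λ = 3: largest Jordan block has size 1, contributing (x − 3)

So m_A(x) = x^2*(x - 3) = x^3 - 3*x^2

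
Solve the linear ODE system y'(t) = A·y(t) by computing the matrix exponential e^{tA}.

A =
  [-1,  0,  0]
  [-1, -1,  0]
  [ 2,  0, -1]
e^{tA} =
  [exp(-t), 0, 0]
  [-t*exp(-t), exp(-t), 0]
  [2*t*exp(-t), 0, exp(-t)]

Strategy: write A = P · J · P⁻¹ where J is a Jordan canonical form, so e^{tA} = P · e^{tJ} · P⁻¹, and e^{tJ} can be computed block-by-block.

A has Jordan form
J =
  [-1,  1,  0]
  [ 0, -1,  0]
  [ 0,  0, -1]
(up to reordering of blocks).

Per-block formulas:
  For a 1×1 block at λ = -1: exp(t · [-1]) = [e^(-1t)].
  For a 2×2 Jordan block J_2(-1): exp(t · J_2(-1)) = e^(-1t)·(I + t·N), where N is the 2×2 nilpotent shift.

After assembling e^{tJ} and conjugating by P, we get:

e^{tA} =
  [exp(-t), 0, 0]
  [-t*exp(-t), exp(-t), 0]
  [2*t*exp(-t), 0, exp(-t)]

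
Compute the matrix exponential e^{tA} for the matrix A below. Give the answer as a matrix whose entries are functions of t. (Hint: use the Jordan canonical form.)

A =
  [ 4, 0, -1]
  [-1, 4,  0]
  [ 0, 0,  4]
e^{tA} =
  [exp(4*t), 0, -t*exp(4*t)]
  [-t*exp(4*t), exp(4*t), t^2*exp(4*t)/2]
  [0, 0, exp(4*t)]

Strategy: write A = P · J · P⁻¹ where J is a Jordan canonical form, so e^{tA} = P · e^{tJ} · P⁻¹, and e^{tJ} can be computed block-by-block.

A has Jordan form
J =
  [4, 1, 0]
  [0, 4, 1]
  [0, 0, 4]
(up to reordering of blocks).

Per-block formulas:
  For a 3×3 Jordan block J_3(4): exp(t · J_3(4)) = e^(4t)·(I + t·N + (t^2/2)·N^2), where N is the 3×3 nilpotent shift.

After assembling e^{tJ} and conjugating by P, we get:

e^{tA} =
  [exp(4*t), 0, -t*exp(4*t)]
  [-t*exp(4*t), exp(4*t), t^2*exp(4*t)/2]
  [0, 0, exp(4*t)]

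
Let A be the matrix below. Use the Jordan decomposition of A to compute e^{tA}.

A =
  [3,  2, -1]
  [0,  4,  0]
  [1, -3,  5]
e^{tA} =
  [-t*exp(4*t) + exp(4*t), t^2*exp(4*t)/2 + 2*t*exp(4*t), -t*exp(4*t)]
  [0, exp(4*t), 0]
  [t*exp(4*t), -t^2*exp(4*t)/2 - 3*t*exp(4*t), t*exp(4*t) + exp(4*t)]

Strategy: write A = P · J · P⁻¹ where J is a Jordan canonical form, so e^{tA} = P · e^{tJ} · P⁻¹, and e^{tJ} can be computed block-by-block.

A has Jordan form
J =
  [4, 1, 0]
  [0, 4, 1]
  [0, 0, 4]
(up to reordering of blocks).

Per-block formulas:
  For a 3×3 Jordan block J_3(4): exp(t · J_3(4)) = e^(4t)·(I + t·N + (t^2/2)·N^2), where N is the 3×3 nilpotent shift.

After assembling e^{tJ} and conjugating by P, we get:

e^{tA} =
  [-t*exp(4*t) + exp(4*t), t^2*exp(4*t)/2 + 2*t*exp(4*t), -t*exp(4*t)]
  [0, exp(4*t), 0]
  [t*exp(4*t), -t^2*exp(4*t)/2 - 3*t*exp(4*t), t*exp(4*t) + exp(4*t)]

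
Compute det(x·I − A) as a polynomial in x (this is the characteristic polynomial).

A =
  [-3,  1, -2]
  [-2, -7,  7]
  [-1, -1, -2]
x^3 + 12*x^2 + 48*x + 64

Expanding det(x·I − A) (e.g. by cofactor expansion or by noting that A is similar to its Jordan form J, which has the same characteristic polynomial as A) gives
  χ_A(x) = x^3 + 12*x^2 + 48*x + 64
which factors as (x + 4)^3. The eigenvalues (with algebraic multiplicities) are λ = -4 with multiplicity 3.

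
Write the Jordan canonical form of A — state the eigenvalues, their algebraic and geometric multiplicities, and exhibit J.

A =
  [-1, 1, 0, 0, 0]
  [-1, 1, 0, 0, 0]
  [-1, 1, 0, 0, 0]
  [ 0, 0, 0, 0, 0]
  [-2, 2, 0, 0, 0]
J_2(0) ⊕ J_1(0) ⊕ J_1(0) ⊕ J_1(0)

The characteristic polynomial is
  det(x·I − A) = x^5

Eigenvalues and multiplicities (the geometric multiplicity of λ is n − rank(A − λI), which equals the number of Jordan blocks for λ):
  λ = 0: algebraic multiplicity = 5, geometric multiplicity = 4

Determining the block sizes for each eigenvalue:
  λ = 0: 4 blocks summing to 5 forces exactly one block of size 2 and the rest size 1 → block sizes [2, 1, 1, 1]

Assembling the blocks gives a Jordan form
J =
  [0, 1, 0, 0, 0]
  [0, 0, 0, 0, 0]
  [0, 0, 0, 0, 0]
  [0, 0, 0, 0, 0]
  [0, 0, 0, 0, 0]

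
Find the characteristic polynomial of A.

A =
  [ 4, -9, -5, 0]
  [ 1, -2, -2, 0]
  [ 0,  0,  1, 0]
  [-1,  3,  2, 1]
x^4 - 4*x^3 + 6*x^2 - 4*x + 1

Expanding det(x·I − A) (e.g. by cofactor expansion or by noting that A is similar to its Jordan form J, which has the same characteristic polynomial as A) gives
  χ_A(x) = x^4 - 4*x^3 + 6*x^2 - 4*x + 1
which factors as (x - 1)^4. The eigenvalues (with algebraic multiplicities) are λ = 1 with multiplicity 4.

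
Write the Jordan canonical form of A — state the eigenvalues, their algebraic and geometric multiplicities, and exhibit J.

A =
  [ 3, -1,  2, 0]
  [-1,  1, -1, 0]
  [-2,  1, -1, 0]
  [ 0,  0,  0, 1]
J_3(1) ⊕ J_1(1)

The characteristic polynomial is
  det(x·I − A) = x^4 - 4*x^3 + 6*x^2 - 4*x + 1 = (x - 1)^4

Eigenvalues and multiplicities (the geometric multiplicity of λ is n − rank(A − λI), which equals the number of Jordan blocks for λ):
  λ = 1: algebraic multiplicity = 4, geometric multiplicity = 2

Determining the block sizes for each eigenvalue:
  λ = 1: with am = 4 and gm = 2, the partition is not yet determined (e.g. several partitions of 4 into 2 parts exist). Let N = A − (1)·I. Computing rank(N^1) = 2, rank(N^2) = 1, rank(N^3) = 0; the number of blocks of size ≥ j is rank(N^{j−1}) − rank(N^j), giving [2, 1, 1]. So we have 1 block(s) of size 3, 1 block(s) of size 1 → block sizes [3, 1]

Assembling the blocks gives a Jordan form
J =
  [1, 1, 0, 0]
  [0, 1, 1, 0]
  [0, 0, 1, 0]
  [0, 0, 0, 1]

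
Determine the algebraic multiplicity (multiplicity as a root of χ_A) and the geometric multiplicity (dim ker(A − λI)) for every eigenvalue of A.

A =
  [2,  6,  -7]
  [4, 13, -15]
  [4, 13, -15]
λ = 0: alg = 3, geom = 1

Step 1 — factor the characteristic polynomial to read off the algebraic multiplicities:
  χ_A(x) = x^3

Step 2 — compute geometric multiplicities via the rank-nullity identity g(λ) = n − rank(A − λI):
  rank(A − (0)·I) = 2, so dim ker(A − (0)·I) = n − 2 = 1

Summary:
  λ = 0: algebraic multiplicity = 3, geometric multiplicity = 1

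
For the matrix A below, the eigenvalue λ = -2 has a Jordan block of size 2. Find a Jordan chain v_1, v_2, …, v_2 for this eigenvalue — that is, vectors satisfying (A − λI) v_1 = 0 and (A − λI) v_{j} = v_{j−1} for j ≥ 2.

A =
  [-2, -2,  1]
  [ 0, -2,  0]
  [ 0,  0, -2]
A Jordan chain for λ = -2 of length 2:
v_1 = (-2, 0, 0)ᵀ
v_2 = (0, 1, 0)ᵀ

Let N = A − (-2)·I. We want v_2 with N^2 v_2 = 0 but N^1 v_2 ≠ 0; then v_{j-1} := N · v_j for j = 2, …, 2.

Pick v_2 = (0, 1, 0)ᵀ.
Then v_1 = N · v_2 = (-2, 0, 0)ᵀ.

Sanity check: (A − (-2)·I) v_1 = (0, 0, 0)ᵀ = 0. ✓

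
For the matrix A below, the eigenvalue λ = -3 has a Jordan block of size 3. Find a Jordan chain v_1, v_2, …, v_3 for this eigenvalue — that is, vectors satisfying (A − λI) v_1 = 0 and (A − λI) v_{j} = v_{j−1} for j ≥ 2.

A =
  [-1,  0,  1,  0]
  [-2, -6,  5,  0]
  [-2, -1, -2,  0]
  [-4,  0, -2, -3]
A Jordan chain for λ = -3 of length 3:
v_1 = (2, -8, -4, -4)ᵀ
v_2 = (2, -2, -2, -4)ᵀ
v_3 = (1, 0, 0, 0)ᵀ

Let N = A − (-3)·I. We want v_3 with N^3 v_3 = 0 but N^2 v_3 ≠ 0; then v_{j-1} := N · v_j for j = 3, …, 2.

Pick v_3 = (1, 0, 0, 0)ᵀ.
Then v_2 = N · v_3 = (2, -2, -2, -4)ᵀ.
Then v_1 = N · v_2 = (2, -8, -4, -4)ᵀ.

Sanity check: (A − (-3)·I) v_1 = (0, 0, 0, 0)ᵀ = 0. ✓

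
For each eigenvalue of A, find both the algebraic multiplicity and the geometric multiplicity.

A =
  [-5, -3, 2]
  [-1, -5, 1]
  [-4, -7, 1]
λ = -3: alg = 3, geom = 1

Step 1 — factor the characteristic polynomial to read off the algebraic multiplicities:
  χ_A(x) = (x + 3)^3

Step 2 — compute geometric multiplicities via the rank-nullity identity g(λ) = n − rank(A − λI):
  rank(A − (-3)·I) = 2, so dim ker(A − (-3)·I) = n − 2 = 1

Summary:
  λ = -3: algebraic multiplicity = 3, geometric multiplicity = 1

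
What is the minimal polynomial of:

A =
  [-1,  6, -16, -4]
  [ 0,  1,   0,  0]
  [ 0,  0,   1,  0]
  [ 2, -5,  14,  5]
x^3 - 5*x^2 + 7*x - 3

The characteristic polynomial is χ_A(x) = (x - 3)*(x - 1)^3, so the eigenvalues are known. The minimal polynomial is
  m_A(x) = Π_λ (x − λ)^{k_λ}
where k_λ is the size of the *largest* Jordan block for λ (equivalently, the smallest k with (A − λI)^k v = 0 for every generalised eigenvector v of λ).

  λ = 1: largest Jordan block has size 2, contributing (x − 1)^2
  λ = 3: largest Jordan block has size 1, contributing (x − 3)

So m_A(x) = (x - 3)*(x - 1)^2 = x^3 - 5*x^2 + 7*x - 3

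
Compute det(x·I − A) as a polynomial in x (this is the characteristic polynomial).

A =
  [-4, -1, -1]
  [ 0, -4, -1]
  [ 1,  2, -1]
x^3 + 9*x^2 + 27*x + 27

Expanding det(x·I − A) (e.g. by cofactor expansion or by noting that A is similar to its Jordan form J, which has the same characteristic polynomial as A) gives
  χ_A(x) = x^3 + 9*x^2 + 27*x + 27
which factors as (x + 3)^3. The eigenvalues (with algebraic multiplicities) are λ = -3 with multiplicity 3.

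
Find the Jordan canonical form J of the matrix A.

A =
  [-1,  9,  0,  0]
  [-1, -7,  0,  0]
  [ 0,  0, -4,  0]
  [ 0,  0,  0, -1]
J_2(-4) ⊕ J_1(-4) ⊕ J_1(-1)

The characteristic polynomial is
  det(x·I − A) = x^4 + 13*x^3 + 60*x^2 + 112*x + 64 = (x + 1)*(x + 4)^3

Eigenvalues and multiplicities (the geometric multiplicity of λ is n − rank(A − λI), which equals the number of Jordan blocks for λ):
  λ = -4: algebraic multiplicity = 3, geometric multiplicity = 2
  λ = -1: algebraic multiplicity = 1, geometric multiplicity = 1

Determining the block sizes for each eigenvalue:
  λ = -4: 2 blocks summing to 3 forces exactly one block of size 2 and the rest size 1 → block sizes [2, 1]
  λ = -1: one block (gm = 1), so the single block has size am = 1 → block sizes [1]

Assembling the blocks gives a Jordan form
J =
  [-4,  1,  0,  0]
  [ 0, -4,  0,  0]
  [ 0,  0, -4,  0]
  [ 0,  0,  0, -1]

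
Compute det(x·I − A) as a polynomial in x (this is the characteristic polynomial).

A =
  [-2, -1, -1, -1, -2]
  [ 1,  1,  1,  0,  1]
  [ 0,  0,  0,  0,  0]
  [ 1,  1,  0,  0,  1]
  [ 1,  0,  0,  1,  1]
x^5

Expanding det(x·I − A) (e.g. by cofactor expansion or by noting that A is similar to its Jordan form J, which has the same characteristic polynomial as A) gives
  χ_A(x) = x^5
which factors as x^5. The eigenvalues (with algebraic multiplicities) are λ = 0 with multiplicity 5.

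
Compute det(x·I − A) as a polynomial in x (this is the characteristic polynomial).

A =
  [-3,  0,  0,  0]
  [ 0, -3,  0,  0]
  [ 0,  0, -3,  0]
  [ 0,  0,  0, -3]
x^4 + 12*x^3 + 54*x^2 + 108*x + 81

Expanding det(x·I − A) (e.g. by cofactor expansion or by noting that A is similar to its Jordan form J, which has the same characteristic polynomial as A) gives
  χ_A(x) = x^4 + 12*x^3 + 54*x^2 + 108*x + 81
which factors as (x + 3)^4. The eigenvalues (with algebraic multiplicities) are λ = -3 with multiplicity 4.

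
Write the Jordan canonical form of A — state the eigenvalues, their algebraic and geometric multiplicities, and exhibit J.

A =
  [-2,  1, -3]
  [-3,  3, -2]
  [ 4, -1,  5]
J_3(2)

The characteristic polynomial is
  det(x·I − A) = x^3 - 6*x^2 + 12*x - 8 = (x - 2)^3

Eigenvalues and multiplicities (the geometric multiplicity of λ is n − rank(A − λI), which equals the number of Jordan blocks for λ):
  λ = 2: algebraic multiplicity = 3, geometric multiplicity = 1

Determining the block sizes for each eigenvalue:
  λ = 2: one block (gm = 1), so the single block has size am = 3 → block sizes [3]

Assembling the blocks gives a Jordan form
J =
  [2, 1, 0]
  [0, 2, 1]
  [0, 0, 2]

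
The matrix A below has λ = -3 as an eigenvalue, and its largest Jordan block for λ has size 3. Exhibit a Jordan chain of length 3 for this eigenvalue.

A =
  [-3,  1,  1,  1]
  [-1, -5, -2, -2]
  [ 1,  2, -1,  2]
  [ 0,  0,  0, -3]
A Jordan chain for λ = -3 of length 3:
v_1 = (0, -1, 1, 0)ᵀ
v_2 = (1, -2, 2, 0)ᵀ
v_3 = (0, 1, 0, 0)ᵀ

Let N = A − (-3)·I. We want v_3 with N^3 v_3 = 0 but N^2 v_3 ≠ 0; then v_{j-1} := N · v_j for j = 3, …, 2.

Pick v_3 = (0, 1, 0, 0)ᵀ.
Then v_2 = N · v_3 = (1, -2, 2, 0)ᵀ.
Then v_1 = N · v_2 = (0, -1, 1, 0)ᵀ.

Sanity check: (A − (-3)·I) v_1 = (0, 0, 0, 0)ᵀ = 0. ✓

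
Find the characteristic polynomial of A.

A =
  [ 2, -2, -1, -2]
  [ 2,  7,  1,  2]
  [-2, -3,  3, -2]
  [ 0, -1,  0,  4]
x^4 - 16*x^3 + 96*x^2 - 256*x + 256

Expanding det(x·I − A) (e.g. by cofactor expansion or by noting that A is similar to its Jordan form J, which has the same characteristic polynomial as A) gives
  χ_A(x) = x^4 - 16*x^3 + 96*x^2 - 256*x + 256
which factors as (x - 4)^4. The eigenvalues (with algebraic multiplicities) are λ = 4 with multiplicity 4.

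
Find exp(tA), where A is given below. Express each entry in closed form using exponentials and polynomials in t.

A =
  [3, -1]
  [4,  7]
e^{tA} =
  [-2*t*exp(5*t) + exp(5*t), -t*exp(5*t)]
  [4*t*exp(5*t), 2*t*exp(5*t) + exp(5*t)]

Strategy: write A = P · J · P⁻¹ where J is a Jordan canonical form, so e^{tA} = P · e^{tJ} · P⁻¹, and e^{tJ} can be computed block-by-block.

A has Jordan form
J =
  [5, 1]
  [0, 5]
(up to reordering of blocks).

Per-block formulas:
  For a 2×2 Jordan block J_2(5): exp(t · J_2(5)) = e^(5t)·(I + t·N), where N is the 2×2 nilpotent shift.

After assembling e^{tJ} and conjugating by P, we get:

e^{tA} =
  [-2*t*exp(5*t) + exp(5*t), -t*exp(5*t)]
  [4*t*exp(5*t), 2*t*exp(5*t) + exp(5*t)]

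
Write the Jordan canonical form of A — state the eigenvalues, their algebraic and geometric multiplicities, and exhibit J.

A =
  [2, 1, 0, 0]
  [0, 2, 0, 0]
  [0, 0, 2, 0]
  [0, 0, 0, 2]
J_2(2) ⊕ J_1(2) ⊕ J_1(2)

The characteristic polynomial is
  det(x·I − A) = x^4 - 8*x^3 + 24*x^2 - 32*x + 16 = (x - 2)^4

Eigenvalues and multiplicities (the geometric multiplicity of λ is n − rank(A − λI), which equals the number of Jordan blocks for λ):
  λ = 2: algebraic multiplicity = 4, geometric multiplicity = 3

Determining the block sizes for each eigenvalue:
  λ = 2: 3 blocks summing to 4 forces exactly one block of size 2 and the rest size 1 → block sizes [2, 1, 1]

Assembling the blocks gives a Jordan form
J =
  [2, 1, 0, 0]
  [0, 2, 0, 0]
  [0, 0, 2, 0]
  [0, 0, 0, 2]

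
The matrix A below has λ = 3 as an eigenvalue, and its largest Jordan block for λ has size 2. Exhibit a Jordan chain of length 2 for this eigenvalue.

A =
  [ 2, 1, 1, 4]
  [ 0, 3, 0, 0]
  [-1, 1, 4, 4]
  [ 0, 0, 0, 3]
A Jordan chain for λ = 3 of length 2:
v_1 = (-1, 0, -1, 0)ᵀ
v_2 = (1, 0, 0, 0)ᵀ

Let N = A − (3)·I. We want v_2 with N^2 v_2 = 0 but N^1 v_2 ≠ 0; then v_{j-1} := N · v_j for j = 2, …, 2.

Pick v_2 = (1, 0, 0, 0)ᵀ.
Then v_1 = N · v_2 = (-1, 0, -1, 0)ᵀ.

Sanity check: (A − (3)·I) v_1 = (0, 0, 0, 0)ᵀ = 0. ✓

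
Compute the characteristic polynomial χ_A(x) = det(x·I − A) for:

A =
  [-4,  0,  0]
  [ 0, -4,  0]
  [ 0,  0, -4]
x^3 + 12*x^2 + 48*x + 64

Expanding det(x·I − A) (e.g. by cofactor expansion or by noting that A is similar to its Jordan form J, which has the same characteristic polynomial as A) gives
  χ_A(x) = x^3 + 12*x^2 + 48*x + 64
which factors as (x + 4)^3. The eigenvalues (with algebraic multiplicities) are λ = -4 with multiplicity 3.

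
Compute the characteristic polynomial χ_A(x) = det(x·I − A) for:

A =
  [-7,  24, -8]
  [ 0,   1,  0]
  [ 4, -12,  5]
x^3 + x^2 - 5*x + 3

Expanding det(x·I − A) (e.g. by cofactor expansion or by noting that A is similar to its Jordan form J, which has the same characteristic polynomial as A) gives
  χ_A(x) = x^3 + x^2 - 5*x + 3
which factors as (x - 1)^2*(x + 3). The eigenvalues (with algebraic multiplicities) are λ = -3 with multiplicity 1, λ = 1 with multiplicity 2.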